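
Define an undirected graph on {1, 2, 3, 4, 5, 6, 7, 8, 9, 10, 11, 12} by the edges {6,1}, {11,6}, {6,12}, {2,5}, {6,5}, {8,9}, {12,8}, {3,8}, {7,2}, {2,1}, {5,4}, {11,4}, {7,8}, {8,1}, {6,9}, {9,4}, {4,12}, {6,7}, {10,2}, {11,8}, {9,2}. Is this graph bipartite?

A valid 2-coloring puts {2, 4, 6, 8} on one side and {1, 3, 5, 7, 9, 10, 11, 12} on the other; every edge crosses between the two sides.

Yes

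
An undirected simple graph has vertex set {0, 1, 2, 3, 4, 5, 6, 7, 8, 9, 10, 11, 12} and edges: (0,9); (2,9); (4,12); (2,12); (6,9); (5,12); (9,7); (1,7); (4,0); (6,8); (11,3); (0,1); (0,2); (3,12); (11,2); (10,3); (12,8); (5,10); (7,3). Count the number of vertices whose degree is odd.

Degrees: 0:4, 1:2, 2:4, 3:4, 4:2, 5:2, 6:2, 7:3, 8:2, 9:4, 10:2, 11:2, 12:5
Odd-degree vertices: 7, 12.

2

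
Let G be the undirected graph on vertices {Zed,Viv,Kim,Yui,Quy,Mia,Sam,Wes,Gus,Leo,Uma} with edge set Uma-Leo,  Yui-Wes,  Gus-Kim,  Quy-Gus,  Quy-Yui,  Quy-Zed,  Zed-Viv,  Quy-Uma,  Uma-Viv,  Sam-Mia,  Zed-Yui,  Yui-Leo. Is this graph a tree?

|V| = 11, |E| = 12.
It splits into 2 components, so it cannot be a tree.

No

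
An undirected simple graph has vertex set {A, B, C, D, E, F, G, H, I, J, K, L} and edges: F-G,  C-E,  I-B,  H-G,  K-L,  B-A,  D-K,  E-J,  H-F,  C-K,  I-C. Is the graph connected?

Component: {F, G, H}
Component: {A, B, C, D, E, I, J, K, L}
There are 2 separate components, so the graph is not connected.

No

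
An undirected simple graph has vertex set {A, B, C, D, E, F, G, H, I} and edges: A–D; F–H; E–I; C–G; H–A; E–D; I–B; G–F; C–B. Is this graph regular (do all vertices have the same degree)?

Yes

Degrees: A:2, B:2, C:2, D:2, E:2, F:2, G:2, H:2, I:2
Every vertex has degree 2, so the graph is 2-regular.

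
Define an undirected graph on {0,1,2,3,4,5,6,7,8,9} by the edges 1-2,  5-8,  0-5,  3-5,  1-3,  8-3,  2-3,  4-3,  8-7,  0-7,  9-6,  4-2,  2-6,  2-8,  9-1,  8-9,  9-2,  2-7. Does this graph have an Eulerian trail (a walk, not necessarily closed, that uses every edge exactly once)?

Degrees: 0:2, 1:3, 2:7, 3:5, 4:2, 5:3, 6:2, 7:3, 8:5, 9:4
Odd-degree vertices: 1, 2, 3, 5, 7, 8 (6 total).
With 6 odd-degree vertices (more than two), no single trail can use every edge.

No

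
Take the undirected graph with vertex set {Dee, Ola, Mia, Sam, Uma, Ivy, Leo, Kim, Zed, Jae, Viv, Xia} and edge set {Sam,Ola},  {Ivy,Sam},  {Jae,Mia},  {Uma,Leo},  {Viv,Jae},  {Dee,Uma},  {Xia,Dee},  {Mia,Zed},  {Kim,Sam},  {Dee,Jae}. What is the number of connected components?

Component: {Ola, Sam, Ivy, Kim}
Component: {Dee, Mia, Uma, Leo, Zed, Jae, Viv, Xia}

2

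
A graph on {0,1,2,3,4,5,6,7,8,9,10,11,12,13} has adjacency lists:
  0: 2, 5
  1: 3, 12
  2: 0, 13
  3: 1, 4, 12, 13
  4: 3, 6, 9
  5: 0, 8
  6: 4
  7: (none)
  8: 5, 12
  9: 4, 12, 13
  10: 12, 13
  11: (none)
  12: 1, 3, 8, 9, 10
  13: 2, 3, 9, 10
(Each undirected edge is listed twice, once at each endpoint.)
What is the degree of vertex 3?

4

Neighbors of 3: 1, 4, 12, 13.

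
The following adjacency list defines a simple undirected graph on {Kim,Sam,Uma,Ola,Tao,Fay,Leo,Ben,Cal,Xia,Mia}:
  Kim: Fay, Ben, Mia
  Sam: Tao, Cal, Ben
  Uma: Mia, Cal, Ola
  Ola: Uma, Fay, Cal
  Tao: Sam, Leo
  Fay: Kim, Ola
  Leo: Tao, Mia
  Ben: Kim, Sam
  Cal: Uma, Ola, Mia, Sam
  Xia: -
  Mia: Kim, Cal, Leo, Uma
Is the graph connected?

No

Component: {Xia}
Component: {Kim, Sam, Uma, Ola, Tao, Fay, Leo, Ben, Cal, Mia}
No edge joins these 2 groups, so the graph is disconnected.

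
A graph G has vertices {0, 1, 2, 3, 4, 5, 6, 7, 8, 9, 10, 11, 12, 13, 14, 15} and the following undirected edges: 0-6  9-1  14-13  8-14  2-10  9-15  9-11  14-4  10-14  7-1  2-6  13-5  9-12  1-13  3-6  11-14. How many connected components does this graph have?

1

Component: {0, 1, 2, 3, 4, 5, 6, 7, 8, 9, 10, 11, 12, 13, 14, 15}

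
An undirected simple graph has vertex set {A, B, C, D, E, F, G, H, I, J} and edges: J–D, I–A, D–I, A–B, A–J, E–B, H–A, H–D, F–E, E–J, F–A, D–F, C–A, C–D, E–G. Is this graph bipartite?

A valid 2-coloring puts {B, C, F, G, H, I, J} on one side and {A, D, E} on the other; every edge crosses between the two sides.

Yes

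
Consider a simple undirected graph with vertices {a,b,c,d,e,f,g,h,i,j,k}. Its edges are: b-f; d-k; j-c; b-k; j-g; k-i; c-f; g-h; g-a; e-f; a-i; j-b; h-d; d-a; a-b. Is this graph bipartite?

Yes

Partition the vertices as {b, c, d, e, g, i} vs {a, f, h, j, k}. Each listed edge has one endpoint in each part, so the graph is bipartite.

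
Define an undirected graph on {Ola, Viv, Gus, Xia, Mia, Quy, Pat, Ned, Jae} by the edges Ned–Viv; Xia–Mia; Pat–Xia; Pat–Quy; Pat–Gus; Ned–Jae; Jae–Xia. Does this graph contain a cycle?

The graph has 9 vertices, 7 edges, and 2 connected components.
Since 7 = 9 - 2, the graph is a forest and contains no cycle.

No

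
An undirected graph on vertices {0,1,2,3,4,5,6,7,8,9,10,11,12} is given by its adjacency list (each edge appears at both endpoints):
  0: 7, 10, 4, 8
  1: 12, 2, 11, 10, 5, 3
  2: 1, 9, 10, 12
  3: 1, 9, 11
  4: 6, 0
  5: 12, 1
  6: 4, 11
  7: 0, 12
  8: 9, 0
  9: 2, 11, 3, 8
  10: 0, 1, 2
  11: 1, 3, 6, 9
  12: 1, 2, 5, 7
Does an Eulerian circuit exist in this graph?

Degrees: 0:4, 1:6, 2:4, 3:3, 4:2, 5:2, 6:2, 7:2, 8:2, 9:4, 10:3, 11:4, 12:4
3, 10 have odd degree; an Eulerian circuit needs every degree to be even, so none exists.

No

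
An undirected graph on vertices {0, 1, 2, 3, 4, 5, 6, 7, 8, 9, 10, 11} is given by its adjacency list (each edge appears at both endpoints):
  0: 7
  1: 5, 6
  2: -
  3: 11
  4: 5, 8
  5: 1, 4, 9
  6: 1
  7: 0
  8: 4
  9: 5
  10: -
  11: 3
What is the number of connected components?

Component: {2}
Component: {10}
Component: {0, 7}
Component: {3, 11}
Component: {1, 4, 5, 6, 8, 9}

5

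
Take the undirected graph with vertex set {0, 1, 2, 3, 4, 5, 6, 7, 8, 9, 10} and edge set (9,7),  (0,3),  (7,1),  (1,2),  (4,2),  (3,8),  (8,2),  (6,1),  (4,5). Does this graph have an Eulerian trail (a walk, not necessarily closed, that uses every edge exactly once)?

Degrees: 0:1, 1:3, 2:3, 3:2, 4:2, 5:1, 6:1, 7:2, 8:2, 9:1, 10:0
Odd-degree vertices: 0, 1, 2, 5, 6, 9 (6 total).
An Eulerian trail requires 0 or 2 odd-degree vertices; here there are 6.

No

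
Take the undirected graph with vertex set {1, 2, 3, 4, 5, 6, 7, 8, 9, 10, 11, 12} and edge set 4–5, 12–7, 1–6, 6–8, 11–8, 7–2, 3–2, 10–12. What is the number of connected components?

Component: {9}
Component: {4, 5}
Component: {1, 6, 8, 11}
Component: {2, 3, 7, 10, 12}

4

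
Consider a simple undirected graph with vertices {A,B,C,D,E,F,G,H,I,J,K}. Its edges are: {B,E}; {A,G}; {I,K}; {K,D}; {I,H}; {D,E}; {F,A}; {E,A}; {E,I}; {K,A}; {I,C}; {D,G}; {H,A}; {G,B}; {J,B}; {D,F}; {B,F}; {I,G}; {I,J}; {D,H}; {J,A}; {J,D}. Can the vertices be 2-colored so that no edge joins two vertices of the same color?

Partition the vertices as {C, E, F, G, H, J, K} vs {A, B, D, I}. Each listed edge has one endpoint in each part, so the graph is bipartite.

Yes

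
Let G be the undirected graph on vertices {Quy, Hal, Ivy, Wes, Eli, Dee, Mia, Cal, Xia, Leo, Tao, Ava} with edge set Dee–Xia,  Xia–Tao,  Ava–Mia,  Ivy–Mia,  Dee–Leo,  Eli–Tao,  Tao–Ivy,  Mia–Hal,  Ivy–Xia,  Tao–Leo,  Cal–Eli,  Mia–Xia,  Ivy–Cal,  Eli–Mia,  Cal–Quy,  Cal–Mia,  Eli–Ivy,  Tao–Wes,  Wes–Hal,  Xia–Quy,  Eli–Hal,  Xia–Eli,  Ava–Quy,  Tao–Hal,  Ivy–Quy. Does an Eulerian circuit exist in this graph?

Degrees: Quy:4, Hal:4, Ivy:6, Wes:2, Eli:6, Dee:2, Mia:6, Cal:4, Xia:6, Leo:2, Tao:6, Ava:2
All degrees are even and the non-isolated vertices are connected — an Eulerian circuit exists.

Yes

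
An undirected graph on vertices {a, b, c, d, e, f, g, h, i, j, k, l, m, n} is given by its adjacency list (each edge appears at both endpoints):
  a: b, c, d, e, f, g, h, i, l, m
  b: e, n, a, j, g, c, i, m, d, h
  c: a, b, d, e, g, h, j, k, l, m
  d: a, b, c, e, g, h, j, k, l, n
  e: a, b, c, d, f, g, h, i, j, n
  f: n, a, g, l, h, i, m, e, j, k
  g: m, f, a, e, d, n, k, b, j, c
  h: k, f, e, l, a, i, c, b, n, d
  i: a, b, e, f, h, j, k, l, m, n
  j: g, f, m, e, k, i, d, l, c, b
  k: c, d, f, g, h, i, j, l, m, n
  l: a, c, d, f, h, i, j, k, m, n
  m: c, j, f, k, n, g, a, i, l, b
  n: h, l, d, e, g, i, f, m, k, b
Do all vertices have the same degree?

Yes

Degrees: a:10, b:10, c:10, d:10, e:10, f:10, g:10, h:10, i:10, j:10, k:10, l:10, m:10, n:10
Every vertex has degree 10, so the graph is 10-regular.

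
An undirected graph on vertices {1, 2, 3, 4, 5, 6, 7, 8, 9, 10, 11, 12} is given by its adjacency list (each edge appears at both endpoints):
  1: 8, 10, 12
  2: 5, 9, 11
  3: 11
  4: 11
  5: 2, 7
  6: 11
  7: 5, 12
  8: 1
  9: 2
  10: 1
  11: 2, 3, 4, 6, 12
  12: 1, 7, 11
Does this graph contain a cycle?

The graph has 12 vertices, 12 edges, and 1 connected component.
Since 12 > 12 - 1, a cycle must exist; for instance 12-11-2-5-7-12.

Yes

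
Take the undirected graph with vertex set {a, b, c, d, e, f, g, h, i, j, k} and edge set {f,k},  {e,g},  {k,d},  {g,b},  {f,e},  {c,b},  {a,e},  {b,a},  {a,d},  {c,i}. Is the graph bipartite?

The cycle d-a-e-f-k-d has length 5, which is odd, so the graph is not bipartite.

No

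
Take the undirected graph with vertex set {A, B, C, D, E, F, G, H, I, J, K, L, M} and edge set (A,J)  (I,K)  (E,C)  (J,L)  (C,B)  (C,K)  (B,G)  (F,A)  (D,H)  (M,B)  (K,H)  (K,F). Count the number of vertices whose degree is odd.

8

Degrees: A:2, B:3, C:3, D:1, E:1, F:2, G:1, H:2, I:1, J:2, K:4, L:1, M:1
Odd-degree vertices: B, C, D, E, G, I, L, M.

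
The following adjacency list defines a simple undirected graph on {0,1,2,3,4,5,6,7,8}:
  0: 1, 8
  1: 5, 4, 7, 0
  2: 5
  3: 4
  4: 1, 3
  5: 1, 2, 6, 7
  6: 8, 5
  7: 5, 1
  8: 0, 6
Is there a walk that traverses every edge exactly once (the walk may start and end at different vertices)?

Yes

Degrees: 0:2, 1:4, 2:1, 3:1, 4:2, 5:4, 6:2, 7:2, 8:2
Odd-degree vertices: 2, 3 (2 total).
With 2 odd-degree vertices and all edges in one connected piece, an Eulerian trail exists (from 2 to 3).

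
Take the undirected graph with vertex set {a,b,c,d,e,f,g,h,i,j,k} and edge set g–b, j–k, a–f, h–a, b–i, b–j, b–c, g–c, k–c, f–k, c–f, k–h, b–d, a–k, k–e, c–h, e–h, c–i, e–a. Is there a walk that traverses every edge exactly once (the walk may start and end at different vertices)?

Degrees: a:4, b:5, c:6, d:1, e:3, f:3, g:2, h:4, i:2, j:2, k:6
Odd-degree vertices: b, d, e, f (4 total).
An Eulerian trail requires 0 or 2 odd-degree vertices; here there are 4.

No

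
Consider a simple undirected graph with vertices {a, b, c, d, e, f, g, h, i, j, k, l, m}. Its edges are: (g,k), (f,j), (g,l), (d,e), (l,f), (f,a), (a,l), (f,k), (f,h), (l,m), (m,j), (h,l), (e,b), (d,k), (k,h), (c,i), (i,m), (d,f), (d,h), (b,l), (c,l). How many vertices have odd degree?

2

Degrees: a:2, b:2, c:2, d:4, e:2, f:6, g:2, h:4, i:2, j:2, k:4, l:7, m:3
Odd-degree vertices: l, m.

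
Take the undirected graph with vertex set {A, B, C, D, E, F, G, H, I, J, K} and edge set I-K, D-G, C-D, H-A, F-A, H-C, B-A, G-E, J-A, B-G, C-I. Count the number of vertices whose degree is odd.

6

Degrees: A:4, B:2, C:3, D:2, E:1, F:1, G:3, H:2, I:2, J:1, K:1
Odd-degree vertices: C, E, F, G, J, K.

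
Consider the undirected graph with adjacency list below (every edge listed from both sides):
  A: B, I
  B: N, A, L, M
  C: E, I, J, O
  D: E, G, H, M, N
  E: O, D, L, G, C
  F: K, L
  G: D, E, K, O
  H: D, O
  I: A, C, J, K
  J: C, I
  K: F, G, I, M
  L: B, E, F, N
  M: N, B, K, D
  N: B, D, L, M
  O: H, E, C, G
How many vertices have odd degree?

2

Degrees: A:2, B:4, C:4, D:5, E:5, F:2, G:4, H:2, I:4, J:2, K:4, L:4, M:4, N:4, O:4
Odd-degree vertices: D, E.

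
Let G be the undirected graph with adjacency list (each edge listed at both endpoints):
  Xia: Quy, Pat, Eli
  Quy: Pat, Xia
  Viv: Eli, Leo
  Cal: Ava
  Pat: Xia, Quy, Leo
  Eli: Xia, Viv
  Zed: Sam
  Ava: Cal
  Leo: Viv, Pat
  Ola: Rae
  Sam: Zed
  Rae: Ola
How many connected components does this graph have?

4

Component: {Cal, Ava}
Component: {Zed, Sam}
Component: {Ola, Rae}
Component: {Xia, Quy, Viv, Pat, Eli, Leo}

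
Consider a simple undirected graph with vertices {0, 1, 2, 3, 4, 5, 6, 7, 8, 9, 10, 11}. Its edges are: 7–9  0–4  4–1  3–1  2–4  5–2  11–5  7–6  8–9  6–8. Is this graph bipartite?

Yes

Partition the vertices as {3, 4, 5, 7, 8, 10} vs {0, 1, 2, 6, 9, 11}. Each listed edge has one endpoint in each part, so the graph is bipartite.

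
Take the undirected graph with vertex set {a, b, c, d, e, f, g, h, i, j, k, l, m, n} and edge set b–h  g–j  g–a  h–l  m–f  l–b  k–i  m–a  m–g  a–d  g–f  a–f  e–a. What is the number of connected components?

Component: {c}
Component: {n}
Component: {i, k}
Component: {b, h, l}
Component: {a, d, e, f, g, j, m}

5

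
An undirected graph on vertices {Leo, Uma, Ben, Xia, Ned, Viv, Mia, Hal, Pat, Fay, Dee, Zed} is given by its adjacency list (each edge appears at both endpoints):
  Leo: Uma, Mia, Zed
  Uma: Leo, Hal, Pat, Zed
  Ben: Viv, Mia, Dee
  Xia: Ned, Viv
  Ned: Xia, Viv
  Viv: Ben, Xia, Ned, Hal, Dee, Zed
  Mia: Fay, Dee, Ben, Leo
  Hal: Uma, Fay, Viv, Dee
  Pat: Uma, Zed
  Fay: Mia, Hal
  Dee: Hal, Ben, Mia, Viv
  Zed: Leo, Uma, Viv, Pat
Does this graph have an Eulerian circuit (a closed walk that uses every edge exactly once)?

Degrees: Leo:3, Uma:4, Ben:3, Xia:2, Ned:2, Viv:6, Mia:4, Hal:4, Pat:2, Fay:2, Dee:4, Zed:4
Leo, Ben have odd degree; an Eulerian circuit needs every degree to be even, so none exists.

No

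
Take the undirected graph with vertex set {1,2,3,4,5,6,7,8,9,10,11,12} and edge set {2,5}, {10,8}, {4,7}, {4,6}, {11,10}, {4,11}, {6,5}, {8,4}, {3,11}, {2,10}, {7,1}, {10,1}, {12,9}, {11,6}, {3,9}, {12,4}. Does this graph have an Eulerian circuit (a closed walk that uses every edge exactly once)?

Degrees: 1:2, 2:2, 3:2, 4:5, 5:2, 6:3, 7:2, 8:2, 9:2, 10:4, 11:4, 12:2
4, 6 have odd degree; an Eulerian circuit needs every degree to be even, so none exists.

No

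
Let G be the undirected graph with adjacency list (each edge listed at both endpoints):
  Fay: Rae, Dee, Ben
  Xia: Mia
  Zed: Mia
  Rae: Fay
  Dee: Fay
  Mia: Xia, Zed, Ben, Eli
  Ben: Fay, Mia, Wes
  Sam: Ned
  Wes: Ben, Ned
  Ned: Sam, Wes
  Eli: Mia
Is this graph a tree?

The graph has 11 vertices and 10 edges.
Connected and |E| = |V| - 1, which characterizes a tree.

Yes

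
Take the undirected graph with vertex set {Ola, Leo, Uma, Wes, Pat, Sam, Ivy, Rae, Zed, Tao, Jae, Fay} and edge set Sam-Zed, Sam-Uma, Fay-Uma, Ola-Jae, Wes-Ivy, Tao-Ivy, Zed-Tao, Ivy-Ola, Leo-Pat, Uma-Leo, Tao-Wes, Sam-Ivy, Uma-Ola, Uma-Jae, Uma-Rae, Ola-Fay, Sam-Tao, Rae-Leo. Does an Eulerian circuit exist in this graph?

No

Degrees: Ola:4, Leo:3, Uma:6, Wes:2, Pat:1, Sam:4, Ivy:4, Rae:2, Zed:2, Tao:4, Jae:2, Fay:2
Leo, Pat have odd degree; an Eulerian circuit needs every degree to be even, so none exists.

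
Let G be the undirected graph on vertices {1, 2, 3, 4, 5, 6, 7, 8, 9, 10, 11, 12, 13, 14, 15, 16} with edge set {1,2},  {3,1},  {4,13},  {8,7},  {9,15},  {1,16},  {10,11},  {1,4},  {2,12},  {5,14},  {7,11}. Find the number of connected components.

Component: {6}
Component: {5, 14}
Component: {9, 15}
Component: {7, 8, 10, 11}
Component: {1, 2, 3, 4, 12, 13, 16}

5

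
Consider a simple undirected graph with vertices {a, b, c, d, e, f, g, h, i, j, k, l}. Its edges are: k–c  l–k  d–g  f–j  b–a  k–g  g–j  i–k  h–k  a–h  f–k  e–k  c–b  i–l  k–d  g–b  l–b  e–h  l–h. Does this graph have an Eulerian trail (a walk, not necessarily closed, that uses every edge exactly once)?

Degrees: a:2, b:4, c:2, d:2, e:2, f:2, g:4, h:4, i:2, j:2, k:8, l:4
Odd-degree vertices: none (0 total).
The non-isolated vertices are connected and exactly 0 have odd degree, so an Eulerian trail exists.

Yes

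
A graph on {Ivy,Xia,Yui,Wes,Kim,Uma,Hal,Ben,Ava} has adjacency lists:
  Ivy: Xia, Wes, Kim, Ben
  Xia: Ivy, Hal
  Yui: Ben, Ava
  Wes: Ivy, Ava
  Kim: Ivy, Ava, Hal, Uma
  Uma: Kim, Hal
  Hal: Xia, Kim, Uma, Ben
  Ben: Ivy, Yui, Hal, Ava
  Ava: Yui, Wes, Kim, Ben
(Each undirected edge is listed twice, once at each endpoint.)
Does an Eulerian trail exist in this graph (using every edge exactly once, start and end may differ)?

Degrees: Ivy:4, Xia:2, Yui:2, Wes:2, Kim:4, Uma:2, Hal:4, Ben:4, Ava:4
Odd-degree vertices: none (0 total).
With 0 odd-degree vertices and all edges in one connected piece, an Eulerian trail exists.

Yes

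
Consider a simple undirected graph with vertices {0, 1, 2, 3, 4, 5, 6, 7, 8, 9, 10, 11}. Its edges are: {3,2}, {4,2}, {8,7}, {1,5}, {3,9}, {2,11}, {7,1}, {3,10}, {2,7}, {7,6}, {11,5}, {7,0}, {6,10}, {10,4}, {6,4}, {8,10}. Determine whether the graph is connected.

Starting from 0 and exploring outward reaches every vertex (0, 7, 8, 1, 2, 6, 10, 5, 3, 11, 4, 9); the graph is connected.

Yes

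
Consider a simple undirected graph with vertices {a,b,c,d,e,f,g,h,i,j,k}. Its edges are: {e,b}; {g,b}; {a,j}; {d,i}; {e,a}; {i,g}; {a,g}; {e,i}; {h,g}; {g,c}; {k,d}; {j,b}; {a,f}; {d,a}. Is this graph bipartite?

Yes

Color {d, e, f, g, j} black and {a, b, c, h, i, k} white. No edge joins two same-colored vertices, so the graph is bipartite.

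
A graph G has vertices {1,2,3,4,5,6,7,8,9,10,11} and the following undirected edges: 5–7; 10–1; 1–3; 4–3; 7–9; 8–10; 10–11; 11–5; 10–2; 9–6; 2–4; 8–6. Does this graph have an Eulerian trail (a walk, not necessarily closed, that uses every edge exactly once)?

Yes

Degrees: 1:2, 2:2, 3:2, 4:2, 5:2, 6:2, 7:2, 8:2, 9:2, 10:4, 11:2
Odd-degree vertices: none (0 total).
With 0 odd-degree vertices and all edges in one connected piece, an Eulerian trail exists.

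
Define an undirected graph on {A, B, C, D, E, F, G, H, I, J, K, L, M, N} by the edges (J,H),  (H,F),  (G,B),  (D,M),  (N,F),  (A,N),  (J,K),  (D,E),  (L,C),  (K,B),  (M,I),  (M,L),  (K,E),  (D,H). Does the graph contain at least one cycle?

Yes

|V| = 14, |E| = 14, number of components = 1.
One cycle is H-D-E-K-J-H.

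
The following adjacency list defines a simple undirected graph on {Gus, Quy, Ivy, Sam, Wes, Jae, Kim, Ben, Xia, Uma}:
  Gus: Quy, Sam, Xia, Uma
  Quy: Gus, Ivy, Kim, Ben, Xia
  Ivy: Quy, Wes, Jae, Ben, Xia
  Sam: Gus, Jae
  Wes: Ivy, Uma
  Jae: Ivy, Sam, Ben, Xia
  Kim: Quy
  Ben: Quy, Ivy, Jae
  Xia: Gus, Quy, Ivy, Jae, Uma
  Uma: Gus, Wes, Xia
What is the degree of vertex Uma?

Neighbors of Uma: Gus, Wes, Xia.

3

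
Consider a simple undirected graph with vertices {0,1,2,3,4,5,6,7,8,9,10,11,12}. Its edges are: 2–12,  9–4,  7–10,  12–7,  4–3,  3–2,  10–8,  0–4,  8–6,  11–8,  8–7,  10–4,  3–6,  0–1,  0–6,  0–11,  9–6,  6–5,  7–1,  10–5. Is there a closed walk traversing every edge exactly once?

No

Degrees: 0:4, 1:2, 2:2, 3:3, 4:4, 5:2, 6:5, 7:4, 8:4, 9:2, 10:4, 11:2, 12:2
3, 6 have odd degree; an Eulerian circuit needs every degree to be even, so none exists.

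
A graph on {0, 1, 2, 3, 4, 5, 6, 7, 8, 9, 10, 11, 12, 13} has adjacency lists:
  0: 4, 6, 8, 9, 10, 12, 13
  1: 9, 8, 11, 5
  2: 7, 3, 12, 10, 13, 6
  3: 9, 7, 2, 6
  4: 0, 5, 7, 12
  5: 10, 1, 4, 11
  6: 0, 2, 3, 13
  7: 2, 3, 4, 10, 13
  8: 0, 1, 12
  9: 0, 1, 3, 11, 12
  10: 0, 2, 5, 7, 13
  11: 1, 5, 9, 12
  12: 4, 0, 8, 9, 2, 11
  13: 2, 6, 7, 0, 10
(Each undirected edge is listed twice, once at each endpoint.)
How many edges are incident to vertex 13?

Neighbors of 13: 0, 2, 6, 7, 10.

5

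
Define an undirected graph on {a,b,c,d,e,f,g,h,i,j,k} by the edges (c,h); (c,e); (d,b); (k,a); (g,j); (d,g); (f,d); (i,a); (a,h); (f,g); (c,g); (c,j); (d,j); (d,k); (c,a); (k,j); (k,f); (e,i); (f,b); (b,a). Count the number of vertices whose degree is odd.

4

Degrees: a:5, b:3, c:5, d:5, e:2, f:4, g:4, h:2, i:2, j:4, k:4
Odd-degree vertices: a, b, c, d.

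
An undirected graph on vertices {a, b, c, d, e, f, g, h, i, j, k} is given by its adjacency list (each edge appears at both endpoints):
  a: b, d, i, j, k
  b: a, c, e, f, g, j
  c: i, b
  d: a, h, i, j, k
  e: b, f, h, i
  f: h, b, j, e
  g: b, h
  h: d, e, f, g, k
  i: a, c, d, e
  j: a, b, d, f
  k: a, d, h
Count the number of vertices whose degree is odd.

Degrees: a:5, b:6, c:2, d:5, e:4, f:4, g:2, h:5, i:4, j:4, k:3
Odd-degree vertices: a, d, h, k.

4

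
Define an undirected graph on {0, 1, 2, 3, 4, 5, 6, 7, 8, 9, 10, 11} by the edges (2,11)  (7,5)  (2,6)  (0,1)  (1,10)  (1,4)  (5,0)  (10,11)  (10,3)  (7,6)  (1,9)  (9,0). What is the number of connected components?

2

Component: {8}
Component: {0, 1, 2, 3, 4, 5, 6, 7, 9, 10, 11}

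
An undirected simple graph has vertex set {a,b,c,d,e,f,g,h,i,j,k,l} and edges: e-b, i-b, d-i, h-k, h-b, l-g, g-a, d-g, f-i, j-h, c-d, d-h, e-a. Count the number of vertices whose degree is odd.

Degrees: a:2, b:3, c:1, d:4, e:2, f:1, g:3, h:4, i:3, j:1, k:1, l:1
Odd-degree vertices: b, c, f, g, i, j, k, l.

8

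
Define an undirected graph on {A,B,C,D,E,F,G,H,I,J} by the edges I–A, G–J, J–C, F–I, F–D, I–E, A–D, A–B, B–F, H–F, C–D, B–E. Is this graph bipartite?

Yes

Partition the vertices as {B, D, H, I, J} vs {A, C, E, F, G}. Each listed edge has one endpoint in each part, so the graph is bipartite.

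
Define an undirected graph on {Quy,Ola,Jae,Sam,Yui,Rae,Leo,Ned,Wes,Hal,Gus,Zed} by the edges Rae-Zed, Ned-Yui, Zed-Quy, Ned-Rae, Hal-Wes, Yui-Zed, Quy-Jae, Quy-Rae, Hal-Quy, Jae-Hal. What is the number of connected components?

Component: {Ola}
Component: {Sam}
Component: {Leo}
Component: {Gus}
Component: {Quy, Jae, Yui, Rae, Ned, Wes, Hal, Zed}

5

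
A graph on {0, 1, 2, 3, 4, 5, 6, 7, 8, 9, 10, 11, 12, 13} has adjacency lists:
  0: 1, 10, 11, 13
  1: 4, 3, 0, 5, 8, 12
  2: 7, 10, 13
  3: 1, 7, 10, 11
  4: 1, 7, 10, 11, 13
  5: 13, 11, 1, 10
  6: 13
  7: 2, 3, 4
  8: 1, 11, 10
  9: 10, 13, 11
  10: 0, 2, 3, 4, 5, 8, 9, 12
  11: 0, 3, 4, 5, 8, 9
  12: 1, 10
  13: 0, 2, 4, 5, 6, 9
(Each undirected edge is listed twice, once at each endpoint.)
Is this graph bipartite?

A valid 2-coloring puts {1, 7, 10, 11, 13} on one side and {0, 2, 3, 4, 5, 6, 8, 9, 12} on the other; every edge crosses between the two sides.

Yes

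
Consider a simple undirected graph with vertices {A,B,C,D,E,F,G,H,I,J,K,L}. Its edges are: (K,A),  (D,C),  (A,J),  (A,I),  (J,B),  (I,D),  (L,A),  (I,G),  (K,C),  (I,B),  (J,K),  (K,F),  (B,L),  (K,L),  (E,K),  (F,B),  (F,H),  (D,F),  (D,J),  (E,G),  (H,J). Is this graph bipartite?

No

The cycle K-A-L-K has length 3, which is odd, so the graph is not bipartite.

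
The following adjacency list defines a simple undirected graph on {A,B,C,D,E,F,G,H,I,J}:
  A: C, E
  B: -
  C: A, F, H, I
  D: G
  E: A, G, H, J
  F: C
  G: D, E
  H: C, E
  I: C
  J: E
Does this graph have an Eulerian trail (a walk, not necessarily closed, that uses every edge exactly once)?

No

Degrees: A:2, B:0, C:4, D:1, E:4, F:1, G:2, H:2, I:1, J:1
Odd-degree vertices: D, F, I, J (4 total).
An Eulerian trail requires 0 or 2 odd-degree vertices; here there are 4.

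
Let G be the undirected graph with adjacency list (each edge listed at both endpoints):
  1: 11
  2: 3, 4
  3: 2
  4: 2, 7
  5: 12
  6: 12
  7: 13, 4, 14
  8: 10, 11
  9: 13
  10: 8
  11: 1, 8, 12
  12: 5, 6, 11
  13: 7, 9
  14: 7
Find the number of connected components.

Component: {1, 5, 6, 8, 10, 11, 12}
Component: {2, 3, 4, 7, 9, 13, 14}

2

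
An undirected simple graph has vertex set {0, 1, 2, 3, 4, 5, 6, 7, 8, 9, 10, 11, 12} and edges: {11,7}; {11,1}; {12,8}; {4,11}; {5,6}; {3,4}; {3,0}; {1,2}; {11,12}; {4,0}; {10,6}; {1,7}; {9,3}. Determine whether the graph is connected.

No

Component: {5, 6, 10}
Component: {0, 1, 2, 3, 4, 7, 8, 9, 11, 12}
No edge joins these 2 groups, so the graph is disconnected.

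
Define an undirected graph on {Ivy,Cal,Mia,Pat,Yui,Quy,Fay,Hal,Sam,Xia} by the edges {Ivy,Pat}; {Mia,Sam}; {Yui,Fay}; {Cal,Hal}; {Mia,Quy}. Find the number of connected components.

Component: {Xia}
Component: {Ivy, Pat}
Component: {Cal, Hal}
Component: {Yui, Fay}
Component: {Mia, Quy, Sam}

5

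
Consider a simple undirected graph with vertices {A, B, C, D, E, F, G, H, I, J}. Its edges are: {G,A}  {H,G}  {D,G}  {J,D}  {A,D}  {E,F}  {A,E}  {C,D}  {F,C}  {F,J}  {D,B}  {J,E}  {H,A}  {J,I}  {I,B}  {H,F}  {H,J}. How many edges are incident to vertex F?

Neighbors of F: C, E, H, J.

4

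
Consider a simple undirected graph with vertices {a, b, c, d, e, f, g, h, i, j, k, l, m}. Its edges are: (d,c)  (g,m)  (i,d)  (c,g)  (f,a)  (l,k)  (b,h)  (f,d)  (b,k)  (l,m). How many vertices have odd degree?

4

Degrees: a:1, b:2, c:2, d:3, e:0, f:2, g:2, h:1, i:1, j:0, k:2, l:2, m:2
Odd-degree vertices: a, d, h, i.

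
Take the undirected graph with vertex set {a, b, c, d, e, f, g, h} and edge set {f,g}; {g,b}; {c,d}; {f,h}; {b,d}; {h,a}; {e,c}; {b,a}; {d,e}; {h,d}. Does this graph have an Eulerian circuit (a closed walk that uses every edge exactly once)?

Degrees: a:2, b:3, c:2, d:4, e:2, f:2, g:2, h:3
b, h have odd degree; an Eulerian circuit needs every degree to be even, so none exists.

No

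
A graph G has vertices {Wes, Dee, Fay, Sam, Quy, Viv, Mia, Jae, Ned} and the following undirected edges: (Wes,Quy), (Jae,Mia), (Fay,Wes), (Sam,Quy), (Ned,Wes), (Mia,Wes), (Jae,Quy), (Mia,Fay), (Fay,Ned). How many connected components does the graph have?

Component: {Dee}
Component: {Viv}
Component: {Wes, Fay, Sam, Quy, Mia, Jae, Ned}

3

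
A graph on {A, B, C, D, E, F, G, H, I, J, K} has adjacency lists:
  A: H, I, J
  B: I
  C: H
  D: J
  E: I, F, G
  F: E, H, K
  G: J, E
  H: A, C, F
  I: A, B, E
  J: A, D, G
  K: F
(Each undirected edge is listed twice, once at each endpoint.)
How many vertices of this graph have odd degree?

10

Degrees: A:3, B:1, C:1, D:1, E:3, F:3, G:2, H:3, I:3, J:3, K:1
Odd-degree vertices: A, B, C, D, E, F, H, I, J, K.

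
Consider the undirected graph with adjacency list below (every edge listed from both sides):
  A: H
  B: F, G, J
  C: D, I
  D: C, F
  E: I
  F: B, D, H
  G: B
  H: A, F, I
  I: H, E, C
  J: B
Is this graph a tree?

The graph has 10 vertices and 10 edges.
Connected but with 10 > 9 edges, so it has a cycle and is not a tree.

No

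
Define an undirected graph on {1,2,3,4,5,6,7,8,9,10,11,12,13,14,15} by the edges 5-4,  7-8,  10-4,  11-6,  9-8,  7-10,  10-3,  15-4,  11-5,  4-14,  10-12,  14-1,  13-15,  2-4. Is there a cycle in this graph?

|V| = 15, |E| = 14, number of components = 1.
A forest on 15 vertices with 1 component has exactly 14 edges, which matches — so no cycle.

No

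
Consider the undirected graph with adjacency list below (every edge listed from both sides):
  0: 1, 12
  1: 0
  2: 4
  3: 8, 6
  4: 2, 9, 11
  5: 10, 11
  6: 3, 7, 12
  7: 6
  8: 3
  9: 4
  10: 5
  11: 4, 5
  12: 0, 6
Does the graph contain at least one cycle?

The graph has 13 vertices, 11 edges, and 2 connected components.
Since 11 = 13 - 2, the graph is a forest and contains no cycle.

No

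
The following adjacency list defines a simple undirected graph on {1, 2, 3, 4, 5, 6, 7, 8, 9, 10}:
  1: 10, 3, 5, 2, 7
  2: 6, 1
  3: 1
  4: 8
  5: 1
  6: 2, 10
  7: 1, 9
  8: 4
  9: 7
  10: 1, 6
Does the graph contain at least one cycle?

Yes

|V| = 10, |E| = 9, number of components = 2.
Since 9 > 10 - 2, a cycle must exist; for instance 1-2-6-10-1.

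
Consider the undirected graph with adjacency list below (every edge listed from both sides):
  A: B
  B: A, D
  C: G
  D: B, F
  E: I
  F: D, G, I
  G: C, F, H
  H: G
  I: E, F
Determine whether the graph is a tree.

The graph has 9 vertices and 8 edges.
Connected and |E| = |V| - 1, which characterizes a tree.

Yes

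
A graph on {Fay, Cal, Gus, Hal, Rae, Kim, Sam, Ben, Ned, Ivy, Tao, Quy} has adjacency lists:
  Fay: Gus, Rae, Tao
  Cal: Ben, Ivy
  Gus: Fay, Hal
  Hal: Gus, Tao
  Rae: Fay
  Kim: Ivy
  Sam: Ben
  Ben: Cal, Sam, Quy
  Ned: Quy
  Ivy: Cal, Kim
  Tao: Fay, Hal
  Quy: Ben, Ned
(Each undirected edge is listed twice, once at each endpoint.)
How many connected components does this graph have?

Component: {Fay, Gus, Hal, Rae, Tao}
Component: {Cal, Kim, Sam, Ben, Ned, Ivy, Quy}

2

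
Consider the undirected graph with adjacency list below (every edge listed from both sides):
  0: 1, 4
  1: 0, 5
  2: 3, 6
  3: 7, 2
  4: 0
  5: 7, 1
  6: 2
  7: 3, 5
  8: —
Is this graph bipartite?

Color {1, 2, 4, 7, 8} black and {0, 3, 5, 6} white. No edge joins two same-colored vertices, so the graph is bipartite.

Yes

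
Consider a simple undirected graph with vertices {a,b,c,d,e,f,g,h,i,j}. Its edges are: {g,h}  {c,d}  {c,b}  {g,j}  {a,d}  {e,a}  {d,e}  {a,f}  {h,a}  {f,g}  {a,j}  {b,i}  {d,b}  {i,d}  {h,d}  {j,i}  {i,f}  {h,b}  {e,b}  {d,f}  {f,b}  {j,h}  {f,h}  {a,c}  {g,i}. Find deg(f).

Neighbors of f: a, b, d, g, h, i.

6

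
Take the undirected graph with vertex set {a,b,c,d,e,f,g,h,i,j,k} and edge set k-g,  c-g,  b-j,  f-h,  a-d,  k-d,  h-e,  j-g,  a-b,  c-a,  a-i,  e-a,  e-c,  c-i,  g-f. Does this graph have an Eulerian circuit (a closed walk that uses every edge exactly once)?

No

Degrees: a:5, b:2, c:4, d:2, e:3, f:2, g:4, h:2, i:2, j:2, k:2
Vertices with odd degree: a, e. An Eulerian circuit requires all degrees even.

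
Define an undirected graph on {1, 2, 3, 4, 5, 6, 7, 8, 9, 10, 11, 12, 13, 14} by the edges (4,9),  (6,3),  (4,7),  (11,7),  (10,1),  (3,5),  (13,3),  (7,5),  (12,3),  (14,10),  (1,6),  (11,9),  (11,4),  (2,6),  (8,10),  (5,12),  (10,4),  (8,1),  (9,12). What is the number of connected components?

Component: {1, 2, 3, 4, 5, 6, 7, 8, 9, 10, 11, 12, 13, 14}

1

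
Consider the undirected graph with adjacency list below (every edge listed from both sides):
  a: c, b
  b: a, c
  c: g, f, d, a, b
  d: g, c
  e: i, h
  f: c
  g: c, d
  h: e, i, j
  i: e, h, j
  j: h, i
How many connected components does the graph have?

Component: {e, h, i, j}
Component: {a, b, c, d, f, g}

2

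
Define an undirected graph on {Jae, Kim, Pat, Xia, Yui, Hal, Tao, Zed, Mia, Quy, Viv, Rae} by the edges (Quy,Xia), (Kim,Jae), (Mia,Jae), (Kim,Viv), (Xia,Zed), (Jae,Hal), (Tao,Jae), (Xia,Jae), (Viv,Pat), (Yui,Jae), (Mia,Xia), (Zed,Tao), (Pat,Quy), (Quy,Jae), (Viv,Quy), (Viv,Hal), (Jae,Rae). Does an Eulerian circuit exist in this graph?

No

Degrees: Jae:8, Kim:2, Pat:2, Xia:4, Yui:1, Hal:2, Tao:2, Zed:2, Mia:2, Quy:4, Viv:4, Rae:1
Vertices with odd degree: Yui, Rae. An Eulerian circuit requires all degrees even.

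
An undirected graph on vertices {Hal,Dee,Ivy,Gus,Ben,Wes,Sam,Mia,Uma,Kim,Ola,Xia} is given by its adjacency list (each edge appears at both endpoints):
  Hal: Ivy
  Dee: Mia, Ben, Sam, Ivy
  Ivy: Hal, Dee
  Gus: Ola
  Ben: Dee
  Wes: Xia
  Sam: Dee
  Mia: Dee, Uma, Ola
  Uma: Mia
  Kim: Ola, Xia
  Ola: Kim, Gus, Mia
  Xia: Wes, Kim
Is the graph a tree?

|V| = 12, |E| = 11.
Connected and |E| = |V| - 1, which characterizes a tree.

Yes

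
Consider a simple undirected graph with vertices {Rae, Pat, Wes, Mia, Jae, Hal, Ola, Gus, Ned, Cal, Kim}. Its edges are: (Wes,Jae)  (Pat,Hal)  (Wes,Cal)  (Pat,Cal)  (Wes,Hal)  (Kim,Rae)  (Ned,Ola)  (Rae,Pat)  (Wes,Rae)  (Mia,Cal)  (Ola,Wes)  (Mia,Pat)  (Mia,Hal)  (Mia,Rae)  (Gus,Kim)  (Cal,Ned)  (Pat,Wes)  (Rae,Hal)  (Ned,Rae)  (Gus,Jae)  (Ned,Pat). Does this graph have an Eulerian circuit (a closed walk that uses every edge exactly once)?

Yes

Degrees: Rae:6, Pat:6, Wes:6, Mia:4, Jae:2, Hal:4, Ola:2, Gus:2, Ned:4, Cal:4, Kim:2
Every vertex has even degree and the edges form a single connected piece, so an Eulerian circuit exists.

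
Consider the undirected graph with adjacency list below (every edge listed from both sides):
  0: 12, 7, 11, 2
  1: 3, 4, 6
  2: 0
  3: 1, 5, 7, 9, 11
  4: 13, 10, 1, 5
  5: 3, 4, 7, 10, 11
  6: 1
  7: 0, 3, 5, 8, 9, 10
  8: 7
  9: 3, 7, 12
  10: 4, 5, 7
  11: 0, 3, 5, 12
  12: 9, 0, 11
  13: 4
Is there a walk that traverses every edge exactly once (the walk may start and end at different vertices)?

No

Degrees: 0:4, 1:3, 2:1, 3:5, 4:4, 5:5, 6:1, 7:6, 8:1, 9:3, 10:3, 11:4, 12:3, 13:1
Odd-degree vertices: 1, 2, 3, 5, 6, 8, 9, 10, 12, 13 (10 total).
With 10 odd-degree vertices (more than two), no single trail can use every edge.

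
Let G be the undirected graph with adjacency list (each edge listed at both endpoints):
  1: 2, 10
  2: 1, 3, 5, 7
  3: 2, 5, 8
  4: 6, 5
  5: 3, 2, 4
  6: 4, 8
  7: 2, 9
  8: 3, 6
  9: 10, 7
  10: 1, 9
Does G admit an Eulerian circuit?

Degrees: 1:2, 2:4, 3:3, 4:2, 5:3, 6:2, 7:2, 8:2, 9:2, 10:2
Vertices with odd degree: 3, 5. An Eulerian circuit requires all degrees even.

No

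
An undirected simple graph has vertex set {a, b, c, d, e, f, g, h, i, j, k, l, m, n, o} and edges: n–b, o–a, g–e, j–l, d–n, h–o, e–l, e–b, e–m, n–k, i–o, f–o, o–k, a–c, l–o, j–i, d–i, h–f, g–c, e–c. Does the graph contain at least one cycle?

|V| = 15, |E| = 20, number of components = 1.
One cycle is o-i-d-n-k-o.

Yes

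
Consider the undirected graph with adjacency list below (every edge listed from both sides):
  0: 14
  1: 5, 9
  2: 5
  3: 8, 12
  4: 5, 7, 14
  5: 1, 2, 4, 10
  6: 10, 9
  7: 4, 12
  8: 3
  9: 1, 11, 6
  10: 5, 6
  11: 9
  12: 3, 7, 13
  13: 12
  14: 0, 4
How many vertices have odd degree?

Degrees: 0:1, 1:2, 2:1, 3:2, 4:3, 5:4, 6:2, 7:2, 8:1, 9:3, 10:2, 11:1, 12:3, 13:1, 14:2
Odd-degree vertices: 0, 2, 4, 8, 9, 11, 12, 13.

8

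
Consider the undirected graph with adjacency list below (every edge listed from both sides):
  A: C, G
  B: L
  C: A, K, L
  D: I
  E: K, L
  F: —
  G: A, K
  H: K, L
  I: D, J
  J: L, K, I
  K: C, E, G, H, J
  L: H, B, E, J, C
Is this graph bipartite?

Yes

Color {B, C, D, E, F, G, H, J} black and {A, I, K, L} white. No edge joins two same-colored vertices, so the graph is bipartite.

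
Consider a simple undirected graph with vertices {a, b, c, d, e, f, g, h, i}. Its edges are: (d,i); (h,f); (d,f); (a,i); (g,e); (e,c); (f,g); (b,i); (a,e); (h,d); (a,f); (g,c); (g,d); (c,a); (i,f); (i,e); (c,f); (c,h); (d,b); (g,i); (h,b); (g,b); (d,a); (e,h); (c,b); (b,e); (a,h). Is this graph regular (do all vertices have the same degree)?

Yes

Degrees: a:6, b:6, c:6, d:6, e:6, f:6, g:6, h:6, i:6
Every vertex has degree 6, so the graph is 6-regular.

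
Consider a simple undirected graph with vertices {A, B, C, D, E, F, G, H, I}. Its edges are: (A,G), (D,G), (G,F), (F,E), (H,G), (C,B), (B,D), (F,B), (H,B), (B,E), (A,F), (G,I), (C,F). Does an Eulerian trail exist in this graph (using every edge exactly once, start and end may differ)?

No

Degrees: A:2, B:5, C:2, D:2, E:2, F:5, G:5, H:2, I:1
Odd-degree vertices: B, F, G, I (4 total).
An Eulerian trail requires 0 or 2 odd-degree vertices; here there are 4.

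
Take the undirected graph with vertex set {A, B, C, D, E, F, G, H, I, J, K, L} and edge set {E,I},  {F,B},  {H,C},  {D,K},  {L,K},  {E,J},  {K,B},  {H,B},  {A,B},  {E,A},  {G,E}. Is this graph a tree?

Yes

The graph has 12 vertices and 11 edges.
Connected and |E| = |V| - 1, which characterizes a tree.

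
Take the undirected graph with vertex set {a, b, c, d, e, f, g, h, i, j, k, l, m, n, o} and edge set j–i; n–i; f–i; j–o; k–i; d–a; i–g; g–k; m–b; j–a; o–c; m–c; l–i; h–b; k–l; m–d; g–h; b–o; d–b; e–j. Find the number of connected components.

1

Component: {a, b, c, d, e, f, g, h, i, j, k, l, m, n, o}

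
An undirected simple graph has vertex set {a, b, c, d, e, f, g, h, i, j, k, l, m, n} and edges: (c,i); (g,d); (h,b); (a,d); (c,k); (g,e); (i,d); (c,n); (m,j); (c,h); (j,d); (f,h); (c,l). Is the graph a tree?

|V| = 14, |E| = 13.
It is connected with exactly 13 edges, hence acyclic — it is a tree.

Yes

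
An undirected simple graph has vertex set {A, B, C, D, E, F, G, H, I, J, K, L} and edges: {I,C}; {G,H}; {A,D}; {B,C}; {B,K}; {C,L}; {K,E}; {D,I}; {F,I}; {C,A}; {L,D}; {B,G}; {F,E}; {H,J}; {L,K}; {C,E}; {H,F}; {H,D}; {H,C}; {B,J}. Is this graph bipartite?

Yes

A valid 2-coloring puts {C, D, F, G, J, K} on one side and {A, B, E, H, I, L} on the other; every edge crosses between the two sides.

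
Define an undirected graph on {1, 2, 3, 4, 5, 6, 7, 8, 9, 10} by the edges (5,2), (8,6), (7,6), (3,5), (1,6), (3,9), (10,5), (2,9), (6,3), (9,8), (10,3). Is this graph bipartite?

3-5-10-3 is an odd cycle (length 3), and a bipartite graph can contain only even cycles.

No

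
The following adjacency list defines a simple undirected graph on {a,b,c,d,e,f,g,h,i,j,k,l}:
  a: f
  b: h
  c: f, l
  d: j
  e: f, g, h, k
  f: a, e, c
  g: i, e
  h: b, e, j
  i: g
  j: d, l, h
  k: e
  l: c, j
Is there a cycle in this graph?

Yes

|V| = 12, |E| = 12, number of components = 1.
Since 12 > 12 - 1, a cycle must exist; for instance f-e-h-j-l-c-f.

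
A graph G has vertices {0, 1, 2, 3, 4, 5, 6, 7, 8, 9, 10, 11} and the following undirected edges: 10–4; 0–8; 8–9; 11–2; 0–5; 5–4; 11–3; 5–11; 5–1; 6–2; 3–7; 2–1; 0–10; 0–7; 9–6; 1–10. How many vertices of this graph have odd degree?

Degrees: 0:4, 1:3, 2:3, 3:2, 4:2, 5:4, 6:2, 7:2, 8:2, 9:2, 10:3, 11:3
Odd-degree vertices: 1, 2, 10, 11.

4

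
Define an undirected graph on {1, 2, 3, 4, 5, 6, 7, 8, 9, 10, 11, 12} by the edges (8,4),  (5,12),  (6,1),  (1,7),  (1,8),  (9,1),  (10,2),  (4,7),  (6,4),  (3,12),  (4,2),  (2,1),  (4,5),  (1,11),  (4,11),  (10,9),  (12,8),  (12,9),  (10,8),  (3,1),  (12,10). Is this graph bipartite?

9-10-12-9 is an odd cycle (length 3), and a bipartite graph can contain only even cycles.

No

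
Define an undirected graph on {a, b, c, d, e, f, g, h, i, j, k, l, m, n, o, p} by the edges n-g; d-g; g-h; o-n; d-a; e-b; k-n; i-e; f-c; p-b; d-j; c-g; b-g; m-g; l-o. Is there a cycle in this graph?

The graph has 16 vertices, 15 edges, and 1 connected component.
A forest on 16 vertices with 1 component has exactly 15 edges, which matches — so no cycle.

No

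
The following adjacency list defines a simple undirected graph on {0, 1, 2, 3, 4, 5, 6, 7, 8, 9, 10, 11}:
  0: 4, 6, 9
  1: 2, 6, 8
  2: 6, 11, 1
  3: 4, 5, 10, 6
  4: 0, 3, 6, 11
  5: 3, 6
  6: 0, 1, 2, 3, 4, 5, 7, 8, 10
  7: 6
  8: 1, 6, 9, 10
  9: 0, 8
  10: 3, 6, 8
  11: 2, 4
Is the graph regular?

No

Degrees: 0:3, 1:3, 2:3, 3:4, 4:4, 5:2, 6:9, 7:1, 8:4, 9:2, 10:3, 11:2
Degrees are not all equal (e.g. deg(7)=1 but deg(6)=9); not regular.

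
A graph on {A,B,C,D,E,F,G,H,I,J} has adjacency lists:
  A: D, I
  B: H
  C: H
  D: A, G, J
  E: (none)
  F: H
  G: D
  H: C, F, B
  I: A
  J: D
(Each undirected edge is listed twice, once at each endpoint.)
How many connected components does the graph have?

Component: {E}
Component: {B, C, F, H}
Component: {A, D, G, I, J}

3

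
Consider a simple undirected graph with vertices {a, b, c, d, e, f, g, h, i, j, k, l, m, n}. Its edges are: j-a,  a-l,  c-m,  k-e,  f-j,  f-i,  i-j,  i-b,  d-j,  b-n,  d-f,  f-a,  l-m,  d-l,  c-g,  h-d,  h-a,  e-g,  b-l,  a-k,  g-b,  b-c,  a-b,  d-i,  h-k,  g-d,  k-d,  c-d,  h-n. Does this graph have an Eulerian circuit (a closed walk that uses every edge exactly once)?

Yes

Degrees: a:6, b:6, c:4, d:8, e:2, f:4, g:4, h:4, i:4, j:4, k:4, l:4, m:2, n:2
Every vertex has even degree and the edges form a single connected piece, so an Eulerian circuit exists.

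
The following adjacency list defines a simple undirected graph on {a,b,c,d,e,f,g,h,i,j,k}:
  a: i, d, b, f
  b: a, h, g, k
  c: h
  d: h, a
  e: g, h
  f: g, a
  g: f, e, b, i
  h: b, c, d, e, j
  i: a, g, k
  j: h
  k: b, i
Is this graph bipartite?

A valid 2-coloring puts {b, c, d, e, f, i, j} on one side and {a, g, h, k} on the other; every edge crosses between the two sides.

Yes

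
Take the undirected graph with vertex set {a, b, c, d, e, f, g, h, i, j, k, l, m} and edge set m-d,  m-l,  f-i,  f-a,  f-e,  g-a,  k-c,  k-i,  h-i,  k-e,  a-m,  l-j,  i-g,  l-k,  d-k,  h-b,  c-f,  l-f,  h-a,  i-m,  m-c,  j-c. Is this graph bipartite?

Partition the vertices as {f, g, h, j, k, m} vs {a, b, c, d, e, i, l}. Each listed edge has one endpoint in each part, so the graph is bipartite.

Yes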